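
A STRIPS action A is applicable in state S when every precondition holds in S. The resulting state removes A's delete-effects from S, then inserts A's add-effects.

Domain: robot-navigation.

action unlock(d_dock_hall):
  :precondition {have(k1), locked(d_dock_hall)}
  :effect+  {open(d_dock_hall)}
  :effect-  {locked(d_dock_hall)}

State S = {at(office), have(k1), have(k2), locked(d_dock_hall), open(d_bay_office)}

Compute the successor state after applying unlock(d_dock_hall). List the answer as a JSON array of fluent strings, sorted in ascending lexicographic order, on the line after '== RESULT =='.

Compute (S \ del) ∪ add:
  pre ⊆ S: {have(k1), locked(d_dock_hall)} ⊆ S  — applicable
  S \ del = {at(office), have(k1), have(k2), open(d_bay_office)}
  ∪ add   = {at(office), have(k1), have(k2), open(d_bay_office), open(d_dock_hall)}

== RESULT ==
["at(office)", "have(k1)", "have(k2)", "open(d_bay_office)", "open(d_dock_hall)"]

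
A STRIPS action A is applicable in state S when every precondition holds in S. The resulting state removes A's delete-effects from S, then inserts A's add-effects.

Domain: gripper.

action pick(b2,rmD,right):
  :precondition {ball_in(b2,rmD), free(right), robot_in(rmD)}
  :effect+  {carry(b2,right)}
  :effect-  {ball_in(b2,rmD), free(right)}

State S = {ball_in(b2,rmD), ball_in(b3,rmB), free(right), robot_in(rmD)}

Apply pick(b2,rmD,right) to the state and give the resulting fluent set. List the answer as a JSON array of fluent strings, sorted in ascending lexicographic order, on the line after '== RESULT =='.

Progress:
  pre ⊆ S: {ball_in(b2,rmD), free(right), robot_in(rmD)} ⊆ S  — applicable
  S \ del = {ball_in(b3,rmB), robot_in(rmD)}
  ∪ add   = {ball_in(b3,rmB), carry(b2,right), robot_in(rmD)}

== RESULT ==
["ball_in(b3,rmB)", "carry(b2,right)", "robot_in(rmD)"]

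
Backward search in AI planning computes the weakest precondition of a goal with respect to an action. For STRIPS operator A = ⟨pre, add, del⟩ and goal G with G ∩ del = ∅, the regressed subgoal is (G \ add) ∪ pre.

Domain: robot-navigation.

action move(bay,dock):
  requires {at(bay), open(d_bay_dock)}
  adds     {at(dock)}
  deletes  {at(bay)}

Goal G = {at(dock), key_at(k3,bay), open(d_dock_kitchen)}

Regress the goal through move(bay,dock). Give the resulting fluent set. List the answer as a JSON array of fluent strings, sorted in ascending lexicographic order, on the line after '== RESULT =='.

Compute (G \ add) ∪ pre:
  G ∩ del = {}  (empty — regression defined)
  G \ add = {at(dock), key_at(k3,bay), open(d_dock_kitchen)} \ {at(dock)} = {key_at(k3,bay), open(d_dock_kitchen)}
  ∪ pre   = {key_at(k3,bay), open(d_dock_kitchen)} ∪ {at(bay), open(d_bay_dock)}
          = {at(bay), key_at(k3,bay), open(d_bay_dock), open(d_dock_kitchen)}

== RESULT ==
["at(bay)", "key_at(k3,bay)", "open(d_bay_dock)", "open(d_dock_kitchen)"]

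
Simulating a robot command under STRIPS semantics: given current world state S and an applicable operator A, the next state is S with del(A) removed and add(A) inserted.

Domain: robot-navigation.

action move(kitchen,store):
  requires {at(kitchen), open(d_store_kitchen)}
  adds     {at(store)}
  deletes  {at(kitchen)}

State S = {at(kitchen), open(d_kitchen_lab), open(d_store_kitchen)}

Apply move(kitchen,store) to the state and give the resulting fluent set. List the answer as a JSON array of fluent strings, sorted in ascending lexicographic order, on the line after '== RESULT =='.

Compute (S \ del) ∪ add:
  pre ⊆ S: {at(kitchen), open(d_store_kitchen)} ⊆ S  — applicable
  S \ del = {open(d_kitchen_lab), open(d_store_kitchen)}
  ∪ add   = {at(store), open(d_kitchen_lab), open(d_store_kitchen)}

== RESULT ==
["at(store)", "open(d_kitchen_lab)", "open(d_store_kitchen)"]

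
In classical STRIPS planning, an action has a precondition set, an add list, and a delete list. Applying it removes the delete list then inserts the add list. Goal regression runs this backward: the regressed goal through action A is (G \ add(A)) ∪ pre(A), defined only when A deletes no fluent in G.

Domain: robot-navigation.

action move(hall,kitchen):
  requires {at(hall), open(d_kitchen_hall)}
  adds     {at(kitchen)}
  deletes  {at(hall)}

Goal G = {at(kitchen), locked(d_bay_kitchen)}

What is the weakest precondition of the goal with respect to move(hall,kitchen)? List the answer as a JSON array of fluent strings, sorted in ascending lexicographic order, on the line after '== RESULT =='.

Regress:
  G ∩ del = {}  (empty — regression defined)
  G \ add = {at(kitchen), locked(d_bay_kitchen)} \ {at(kitchen)} = {locked(d_bay_kitchen)}
  ∪ pre   = {locked(d_bay_kitchen)} ∪ {at(hall), open(d_kitchen_hall)}
          = {at(hall), locked(d_bay_kitchen), open(d_kitchen_hall)}

== RESULT ==
["at(hall)", "locked(d_bay_kitchen)", "open(d_kitchen_hall)"]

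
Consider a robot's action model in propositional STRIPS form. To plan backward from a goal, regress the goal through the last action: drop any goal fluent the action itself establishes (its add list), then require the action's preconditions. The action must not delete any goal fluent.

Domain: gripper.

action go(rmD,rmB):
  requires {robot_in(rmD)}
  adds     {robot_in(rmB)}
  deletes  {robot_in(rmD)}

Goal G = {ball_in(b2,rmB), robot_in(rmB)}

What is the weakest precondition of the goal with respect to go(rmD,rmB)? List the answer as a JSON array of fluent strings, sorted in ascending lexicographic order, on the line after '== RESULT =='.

Compute (G \ add) ∪ pre:
  G ∩ del = {}  (empty — regression defined)
  G \ add = {ball_in(b2,rmB), robot_in(rmB)} \ {robot_in(rmB)} = {ball_in(b2,rmB)}
  ∪ pre   = {ball_in(b2,rmB)} ∪ {robot_in(rmD)}
          = {ball_in(b2,rmB), robot_in(rmD)}

== RESULT ==
["ball_in(b2,rmB)", "robot_in(rmD)"]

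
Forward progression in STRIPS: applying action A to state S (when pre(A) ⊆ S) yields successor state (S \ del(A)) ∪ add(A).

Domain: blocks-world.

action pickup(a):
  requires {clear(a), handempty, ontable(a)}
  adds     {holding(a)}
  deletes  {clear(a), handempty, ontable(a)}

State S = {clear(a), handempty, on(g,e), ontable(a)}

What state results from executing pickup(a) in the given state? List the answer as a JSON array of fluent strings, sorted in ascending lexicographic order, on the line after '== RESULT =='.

Progress:
  pre ⊆ S: {clear(a), handempty, ontable(a)} ⊆ S  — applicable
  S \ del = {on(g,e)}
  ∪ add   = {holding(a), on(g,e)}

== RESULT ==
["holding(a)", "on(g,e)"]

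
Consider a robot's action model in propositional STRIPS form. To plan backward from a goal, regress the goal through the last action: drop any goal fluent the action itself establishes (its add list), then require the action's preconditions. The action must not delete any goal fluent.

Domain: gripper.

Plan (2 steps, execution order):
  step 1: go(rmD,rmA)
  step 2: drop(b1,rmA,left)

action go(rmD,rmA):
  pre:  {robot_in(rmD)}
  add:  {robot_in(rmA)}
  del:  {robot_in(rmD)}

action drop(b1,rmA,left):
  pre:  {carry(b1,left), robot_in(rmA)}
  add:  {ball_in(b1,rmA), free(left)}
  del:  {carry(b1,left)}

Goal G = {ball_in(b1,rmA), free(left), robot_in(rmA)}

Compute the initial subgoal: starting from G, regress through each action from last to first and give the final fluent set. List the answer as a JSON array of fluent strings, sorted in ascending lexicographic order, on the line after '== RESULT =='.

Work backward from the goal:
  through step 2 (drop(b1,rmA,left)): drop {ball_in(b1,rmA), free(left)}, keep {robot_in(rmA)}, require {carry(b1,left), robot_in(rmA)}
    → {carry(b1,left), robot_in(rmA)}
  through step 1 (go(rmD,rmA)): drop {robot_in(rmA)}, keep {carry(b1,left)}, require {robot_in(rmD)}
    → {carry(b1,left), robot_in(rmD)}

== RESULT ==
["carry(b1,left)", "robot_in(rmD)"]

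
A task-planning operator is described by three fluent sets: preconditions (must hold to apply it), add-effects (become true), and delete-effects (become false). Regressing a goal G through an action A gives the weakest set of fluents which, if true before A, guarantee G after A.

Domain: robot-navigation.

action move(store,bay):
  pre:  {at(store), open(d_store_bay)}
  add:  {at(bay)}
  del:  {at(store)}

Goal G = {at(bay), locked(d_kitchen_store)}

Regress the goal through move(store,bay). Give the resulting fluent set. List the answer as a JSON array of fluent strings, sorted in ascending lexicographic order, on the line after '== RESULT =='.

Compute (G \ add) ∪ pre:
  G ∩ del = {}  (empty — regression defined)
  G \ add = {at(bay), locked(d_kitchen_store)} \ {at(bay)} = {locked(d_kitchen_store)}
  ∪ pre   = {locked(d_kitchen_store)} ∪ {at(store), open(d_store_bay)}
          = {at(store), locked(d_kitchen_store), open(d_store_bay)}

== RESULT ==
["at(store)", "locked(d_kitchen_store)", "open(d_store_bay)"]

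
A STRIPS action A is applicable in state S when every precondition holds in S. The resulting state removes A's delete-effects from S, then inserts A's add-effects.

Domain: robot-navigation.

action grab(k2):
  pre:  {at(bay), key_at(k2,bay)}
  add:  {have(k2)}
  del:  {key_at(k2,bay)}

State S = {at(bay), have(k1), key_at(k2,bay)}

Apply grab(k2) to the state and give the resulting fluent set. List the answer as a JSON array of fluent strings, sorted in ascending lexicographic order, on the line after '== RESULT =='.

Compute (S \ del) ∪ add:
  pre ⊆ S: {at(bay), key_at(k2,bay)} ⊆ S  — applicable
  S \ del = {at(bay), have(k1)}
  ∪ add   = {at(bay), have(k1), have(k2)}

== RESULT ==
["at(bay)", "have(k1)", "have(k2)"]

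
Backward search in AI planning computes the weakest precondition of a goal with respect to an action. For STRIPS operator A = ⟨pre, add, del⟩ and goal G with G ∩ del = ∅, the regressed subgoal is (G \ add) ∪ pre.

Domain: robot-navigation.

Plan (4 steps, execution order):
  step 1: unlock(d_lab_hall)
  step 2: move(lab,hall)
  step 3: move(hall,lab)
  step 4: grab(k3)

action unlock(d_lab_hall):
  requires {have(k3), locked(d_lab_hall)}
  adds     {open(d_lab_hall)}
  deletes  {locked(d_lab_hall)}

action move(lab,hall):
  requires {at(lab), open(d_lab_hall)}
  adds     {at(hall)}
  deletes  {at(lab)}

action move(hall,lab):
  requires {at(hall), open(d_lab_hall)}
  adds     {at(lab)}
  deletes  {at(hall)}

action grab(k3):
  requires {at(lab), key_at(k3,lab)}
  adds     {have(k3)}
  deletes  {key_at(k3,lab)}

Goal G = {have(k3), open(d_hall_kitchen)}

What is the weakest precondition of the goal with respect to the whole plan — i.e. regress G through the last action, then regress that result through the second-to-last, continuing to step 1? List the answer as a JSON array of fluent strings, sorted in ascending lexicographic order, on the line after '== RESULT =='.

Regress step by step:
  through step 4 (grab(k3)): drop {have(k3)}, keep {open(d_hall_kitchen)}, require {at(lab), key_at(k3,lab)}
    → {at(lab), key_at(k3,lab), open(d_hall_kitchen)}
  through step 3 (move(hall,lab)): drop {at(lab)}, keep {key_at(k3,lab), open(d_hall_kitchen)}, require {at(hall), open(d_lab_hall)}
    → {at(hall), key_at(k3,lab), open(d_hall_kitchen), open(d_lab_hall)}
  through step 2 (move(lab,hall)): drop {at(hall)}, keep {key_at(k3,lab), open(d_hall_kitchen), open(d_lab_hall)}, require {at(lab), open(d_lab_hall)}
    → {at(lab), key_at(k3,lab), open(d_hall_kitchen), open(d_lab_hall)}
  through step 1 (unlock(d_lab_hall)): drop {open(d_lab_hall)}, keep {at(lab), key_at(k3,lab), open(d_hall_kitchen)}, require {have(k3), locked(d_lab_hall)}
    → {at(lab), have(k3), key_at(k3,lab), locked(d_lab_hall), open(d_hall_kitchen)}

== RESULT ==
["at(lab)", "have(k3)", "key_at(k3,lab)", "locked(d_lab_hall)", "open(d_hall_kitchen)"]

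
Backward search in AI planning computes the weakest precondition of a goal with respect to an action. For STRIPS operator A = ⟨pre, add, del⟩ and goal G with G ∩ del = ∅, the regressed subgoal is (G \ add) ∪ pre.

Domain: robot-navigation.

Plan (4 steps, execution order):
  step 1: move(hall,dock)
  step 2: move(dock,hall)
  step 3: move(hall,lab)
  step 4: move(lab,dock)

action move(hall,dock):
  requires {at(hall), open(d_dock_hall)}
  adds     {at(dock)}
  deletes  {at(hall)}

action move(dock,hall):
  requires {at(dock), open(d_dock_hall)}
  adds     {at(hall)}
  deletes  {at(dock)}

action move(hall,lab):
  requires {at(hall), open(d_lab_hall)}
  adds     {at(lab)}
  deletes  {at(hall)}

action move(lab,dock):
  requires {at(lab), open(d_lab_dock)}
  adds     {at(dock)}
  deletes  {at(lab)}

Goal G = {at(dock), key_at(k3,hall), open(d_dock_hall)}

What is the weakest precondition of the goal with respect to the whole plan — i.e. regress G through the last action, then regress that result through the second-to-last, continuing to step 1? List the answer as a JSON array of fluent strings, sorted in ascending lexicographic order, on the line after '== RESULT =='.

Regress step by step:
  through step 4 (move(lab,dock)): drop {at(dock)}, keep {key_at(k3,hall), open(d_dock_hall)}, require {at(lab), open(d_lab_dock)}
    → {at(lab), key_at(k3,hall), open(d_dock_hall), open(d_lab_dock)}
  through step 3 (move(hall,lab)): drop {at(lab)}, keep {key_at(k3,hall), open(d_dock_hall), open(d_lab_dock)}, require {at(hall), open(d_lab_hall)}
    → {at(hall), key_at(k3,hall), open(d_dock_hall), open(d_lab_dock), open(d_lab_hall)}
  through step 2 (move(dock,hall)): drop {at(hall)}, keep {key_at(k3,hall), open(d_dock_hall), open(d_lab_dock), open(d_lab_hall)}, require {at(dock), open(d_dock_hall)}
    → {at(dock), key_at(k3,hall), open(d_dock_hall), open(d_lab_dock), open(d_lab_hall)}
  through step 1 (move(hall,dock)): drop {at(dock)}, keep {key_at(k3,hall), open(d_dock_hall), open(d_lab_dock), open(d_lab_hall)}, require {at(hall), open(d_dock_hall)}
    → {at(hall), key_at(k3,hall), open(d_dock_hall), open(d_lab_dock), open(d_lab_hall)}

== RESULT ==
["at(hall)", "key_at(k3,hall)", "open(d_dock_hall)", "open(d_lab_dock)", "open(d_lab_hall)"]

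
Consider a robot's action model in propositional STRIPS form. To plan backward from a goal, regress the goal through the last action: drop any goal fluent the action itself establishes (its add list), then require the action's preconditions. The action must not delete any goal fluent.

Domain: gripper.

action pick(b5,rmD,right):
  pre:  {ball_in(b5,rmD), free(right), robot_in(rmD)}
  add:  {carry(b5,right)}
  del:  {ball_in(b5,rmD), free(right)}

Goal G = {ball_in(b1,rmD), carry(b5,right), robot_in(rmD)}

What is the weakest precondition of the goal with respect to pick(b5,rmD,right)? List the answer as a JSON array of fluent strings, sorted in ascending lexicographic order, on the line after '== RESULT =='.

Compute (G \ add) ∪ pre:
  G ∩ del = {}  (empty — regression defined)
  G \ add = {ball_in(b1,rmD), carry(b5,right), robot_in(rmD)} \ {carry(b5,right)} = {ball_in(b1,rmD), robot_in(rmD)}
  ∪ pre   = {ball_in(b1,rmD), robot_in(rmD)} ∪ {ball_in(b5,rmD), free(right), robot_in(rmD)}
          = {ball_in(b1,rmD), ball_in(b5,rmD), free(right), robot_in(rmD)}

== RESULT ==
["ball_in(b1,rmD)", "ball_in(b5,rmD)", "free(right)", "robot_in(rmD)"]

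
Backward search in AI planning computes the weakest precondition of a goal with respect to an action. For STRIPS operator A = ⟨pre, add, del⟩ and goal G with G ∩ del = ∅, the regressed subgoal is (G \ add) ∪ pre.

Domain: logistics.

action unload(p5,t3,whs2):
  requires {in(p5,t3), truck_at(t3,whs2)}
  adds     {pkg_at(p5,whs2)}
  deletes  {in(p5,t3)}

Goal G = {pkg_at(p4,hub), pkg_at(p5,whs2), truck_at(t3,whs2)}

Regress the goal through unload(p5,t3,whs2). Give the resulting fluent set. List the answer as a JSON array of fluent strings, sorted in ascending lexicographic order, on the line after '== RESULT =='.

Regress:
  G ∩ del = {}  (empty — regression defined)
  G \ add = {pkg_at(p4,hub), pkg_at(p5,whs2), truck_at(t3,whs2)} \ {pkg_at(p5,whs2)} = {pkg_at(p4,hub), truck_at(t3,whs2)}
  ∪ pre   = {pkg_at(p4,hub), truck_at(t3,whs2)} ∪ {in(p5,t3), truck_at(t3,whs2)}
          = {in(p5,t3), pkg_at(p4,hub), truck_at(t3,whs2)}

== RESULT ==
["in(p5,t3)", "pkg_at(p4,hub)", "truck_at(t3,whs2)"]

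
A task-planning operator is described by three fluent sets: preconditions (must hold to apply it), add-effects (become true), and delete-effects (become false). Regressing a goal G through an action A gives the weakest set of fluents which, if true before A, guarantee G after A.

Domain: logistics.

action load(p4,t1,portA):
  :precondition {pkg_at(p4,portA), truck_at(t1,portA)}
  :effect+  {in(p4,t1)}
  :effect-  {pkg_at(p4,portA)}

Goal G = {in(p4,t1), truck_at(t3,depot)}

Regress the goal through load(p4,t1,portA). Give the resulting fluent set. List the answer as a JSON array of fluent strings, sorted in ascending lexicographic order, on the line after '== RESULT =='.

Regress:
  G ∩ del = {}  (empty — regression defined)
  G \ add = {in(p4,t1), truck_at(t3,depot)} \ {in(p4,t1)} = {truck_at(t3,depot)}
  ∪ pre   = {truck_at(t3,depot)} ∪ {pkg_at(p4,portA), truck_at(t1,portA)}
          = {pkg_at(p4,portA), truck_at(t1,portA), truck_at(t3,depot)}

== RESULT ==
["pkg_at(p4,portA)", "truck_at(t1,portA)", "truck_at(t3,depot)"]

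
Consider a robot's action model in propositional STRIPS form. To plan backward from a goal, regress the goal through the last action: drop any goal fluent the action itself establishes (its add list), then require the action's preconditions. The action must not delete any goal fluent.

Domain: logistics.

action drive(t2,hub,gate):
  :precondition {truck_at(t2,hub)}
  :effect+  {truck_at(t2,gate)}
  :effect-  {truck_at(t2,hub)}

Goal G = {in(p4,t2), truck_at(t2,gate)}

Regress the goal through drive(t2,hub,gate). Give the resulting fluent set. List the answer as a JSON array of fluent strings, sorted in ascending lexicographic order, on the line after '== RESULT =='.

Compute (G \ add) ∪ pre:
  G ∩ del = {}  (empty — regression defined)
  G \ add = {in(p4,t2), truck_at(t2,gate)} \ {truck_at(t2,gate)} = {in(p4,t2)}
  ∪ pre   = {in(p4,t2)} ∪ {truck_at(t2,hub)}
          = {in(p4,t2), truck_at(t2,hub)}

== RESULT ==
["in(p4,t2)", "truck_at(t2,hub)"]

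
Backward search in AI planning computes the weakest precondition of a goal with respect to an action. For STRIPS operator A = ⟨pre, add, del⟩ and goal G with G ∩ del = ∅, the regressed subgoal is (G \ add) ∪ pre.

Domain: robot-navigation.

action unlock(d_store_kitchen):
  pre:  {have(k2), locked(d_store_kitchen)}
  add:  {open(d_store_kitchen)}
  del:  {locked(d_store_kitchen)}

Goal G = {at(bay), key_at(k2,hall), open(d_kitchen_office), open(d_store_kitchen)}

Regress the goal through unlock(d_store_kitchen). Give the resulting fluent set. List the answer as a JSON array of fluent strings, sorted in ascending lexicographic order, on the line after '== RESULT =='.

Regress:
  G ∩ del = {}  (empty — regression defined)
  G \ add = {at(bay), key_at(k2,hall), open(d_kitchen_office), open(d_store_kitchen)} \ {open(d_store_kitchen)} = {at(bay), key_at(k2,hall), open(d_kitchen_office)}
  ∪ pre   = {at(bay), key_at(k2,hall), open(d_kitchen_office)} ∪ {have(k2), locked(d_store_kitchen)}
          = {at(bay), have(k2), key_at(k2,hall), locked(d_store_kitchen), open(d_kitchen_office)}

== RESULT ==
["at(bay)", "have(k2)", "key_at(k2,hall)", "locked(d_store_kitchen)", "open(d_kitchen_office)"]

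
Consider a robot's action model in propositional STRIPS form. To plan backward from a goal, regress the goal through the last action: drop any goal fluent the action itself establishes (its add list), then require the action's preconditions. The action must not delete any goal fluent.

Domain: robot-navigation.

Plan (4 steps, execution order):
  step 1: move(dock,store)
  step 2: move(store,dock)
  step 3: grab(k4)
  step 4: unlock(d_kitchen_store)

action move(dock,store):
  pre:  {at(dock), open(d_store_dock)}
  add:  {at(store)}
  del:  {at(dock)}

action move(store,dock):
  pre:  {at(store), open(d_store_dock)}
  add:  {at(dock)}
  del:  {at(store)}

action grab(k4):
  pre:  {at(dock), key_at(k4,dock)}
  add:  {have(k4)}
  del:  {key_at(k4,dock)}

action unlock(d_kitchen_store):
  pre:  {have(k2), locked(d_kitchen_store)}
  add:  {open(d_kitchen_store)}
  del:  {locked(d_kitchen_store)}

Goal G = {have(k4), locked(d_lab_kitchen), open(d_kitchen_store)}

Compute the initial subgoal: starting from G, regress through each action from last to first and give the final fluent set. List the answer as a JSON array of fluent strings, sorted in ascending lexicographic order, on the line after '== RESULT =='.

Regress step by step:
  through step 4 (unlock(d_kitchen_store)): drop {open(d_kitchen_store)}, keep {have(k4), locked(d_lab_kitchen)}, require {have(k2), locked(d_kitchen_store)}
    → {have(k2), have(k4), locked(d_kitchen_store), locked(d_lab_kitchen)}
  through step 3 (grab(k4)): drop {have(k4)}, keep {have(k2), locked(d_kitchen_store), locked(d_lab_kitchen)}, require {at(dock), key_at(k4,dock)}
    → {at(dock), have(k2), key_at(k4,dock), locked(d_kitchen_store), locked(d_lab_kitchen)}
  through step 2 (move(store,dock)): drop {at(dock)}, keep {have(k2), key_at(k4,dock), locked(d_kitchen_store), locked(d_lab_kitchen)}, require {at(store), open(d_store_dock)}
    → {at(store), have(k2), key_at(k4,dock), locked(d_kitchen_store), locked(d_lab_kitchen), open(d_store_dock)}
  through step 1 (move(dock,store)): drop {at(store)}, keep {have(k2), key_at(k4,dock), locked(d_kitchen_store), locked(d_lab_kitchen), open(d_store_dock)}, require {at(dock), open(d_store_dock)}
    → {at(dock), have(k2), key_at(k4,dock), locked(d_kitchen_store), locked(d_lab_kitchen), open(d_store_dock)}

== RESULT ==
["at(dock)", "have(k2)", "key_at(k4,dock)", "locked(d_kitchen_store)", "locked(d_lab_kitchen)", "open(d_store_dock)"]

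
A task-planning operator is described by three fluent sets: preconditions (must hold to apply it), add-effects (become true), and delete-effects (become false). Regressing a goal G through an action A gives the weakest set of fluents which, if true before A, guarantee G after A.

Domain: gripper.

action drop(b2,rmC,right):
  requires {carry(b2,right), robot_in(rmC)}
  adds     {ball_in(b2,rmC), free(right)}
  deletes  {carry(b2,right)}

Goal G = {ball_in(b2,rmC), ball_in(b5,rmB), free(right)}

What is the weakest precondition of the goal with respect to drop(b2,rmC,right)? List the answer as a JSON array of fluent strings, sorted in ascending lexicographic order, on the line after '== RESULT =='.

Regress:
  G ∩ del = {}  (empty — regression defined)
  G \ add = {ball_in(b2,rmC), ball_in(b5,rmB), free(right)} \ {ball_in(b2,rmC), free(right)} = {ball_in(b5,rmB)}
  ∪ pre   = {ball_in(b5,rmB)} ∪ {carry(b2,right), robot_in(rmC)}
          = {ball_in(b5,rmB), carry(b2,right), robot_in(rmC)}

== RESULT ==
["ball_in(b5,rmB)", "carry(b2,right)", "robot_in(rmC)"]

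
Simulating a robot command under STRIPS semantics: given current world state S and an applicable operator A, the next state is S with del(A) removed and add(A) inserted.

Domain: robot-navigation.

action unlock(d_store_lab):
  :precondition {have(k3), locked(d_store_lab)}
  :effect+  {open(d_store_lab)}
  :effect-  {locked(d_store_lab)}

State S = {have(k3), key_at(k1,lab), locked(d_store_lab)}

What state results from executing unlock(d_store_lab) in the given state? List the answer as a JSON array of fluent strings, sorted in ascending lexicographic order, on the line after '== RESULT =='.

Compute (S \ del) ∪ add:
  pre ⊆ S: {have(k3), locked(d_store_lab)} ⊆ S  — applicable
  S \ del = {have(k3), key_at(k1,lab)}
  ∪ add   = {have(k3), key_at(k1,lab), open(d_store_lab)}

== RESULT ==
["have(k3)", "key_at(k1,lab)", "open(d_store_lab)"]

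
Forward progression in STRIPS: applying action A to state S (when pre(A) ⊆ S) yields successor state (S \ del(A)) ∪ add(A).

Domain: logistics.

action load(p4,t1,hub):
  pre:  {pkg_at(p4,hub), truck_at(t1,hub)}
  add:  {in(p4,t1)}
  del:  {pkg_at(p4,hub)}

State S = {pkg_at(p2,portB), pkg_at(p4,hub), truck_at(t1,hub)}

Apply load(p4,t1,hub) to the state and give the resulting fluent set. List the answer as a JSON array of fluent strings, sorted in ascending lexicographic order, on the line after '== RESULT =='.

Progress:
  pre ⊆ S: {pkg_at(p4,hub), truck_at(t1,hub)} ⊆ S  — applicable
  S \ del = {pkg_at(p2,portB), truck_at(t1,hub)}
  ∪ add   = {in(p4,t1), pkg_at(p2,portB), truck_at(t1,hub)}

== RESULT ==
["in(p4,t1)", "pkg_at(p2,portB)", "truck_at(t1,hub)"]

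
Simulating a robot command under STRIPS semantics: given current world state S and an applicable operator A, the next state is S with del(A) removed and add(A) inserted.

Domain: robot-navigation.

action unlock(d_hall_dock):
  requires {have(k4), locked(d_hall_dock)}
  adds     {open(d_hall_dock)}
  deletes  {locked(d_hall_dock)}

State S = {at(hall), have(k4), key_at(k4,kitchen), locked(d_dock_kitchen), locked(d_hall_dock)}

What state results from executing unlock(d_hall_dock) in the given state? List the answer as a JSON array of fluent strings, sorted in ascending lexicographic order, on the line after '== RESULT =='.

Compute (S \ del) ∪ add:
  pre ⊆ S: {have(k4), locked(d_hall_dock)} ⊆ S  — applicable
  S \ del = {at(hall), have(k4), key_at(k4,kitchen), locked(d_dock_kitchen)}
  ∪ add   = {at(hall), have(k4), key_at(k4,kitchen), locked(d_dock_kitchen), open(d_hall_dock)}

== RESULT ==
["at(hall)", "have(k4)", "key_at(k4,kitchen)", "locked(d_dock_kitchen)", "open(d_hall_dock)"]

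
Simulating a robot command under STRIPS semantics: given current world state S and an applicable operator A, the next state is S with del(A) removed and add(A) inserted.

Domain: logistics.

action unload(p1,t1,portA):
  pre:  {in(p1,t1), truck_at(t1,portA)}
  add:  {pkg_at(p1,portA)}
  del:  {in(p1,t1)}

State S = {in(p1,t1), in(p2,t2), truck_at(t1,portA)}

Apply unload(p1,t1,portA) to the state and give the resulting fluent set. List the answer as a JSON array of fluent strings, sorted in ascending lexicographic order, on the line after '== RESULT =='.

Progress:
  pre ⊆ S: {in(p1,t1), truck_at(t1,portA)} ⊆ S  — applicable
  S \ del = {in(p2,t2), truck_at(t1,portA)}
  ∪ add   = {in(p2,t2), pkg_at(p1,portA), truck_at(t1,portA)}

== RESULT ==
["in(p2,t2)", "pkg_at(p1,portA)", "truck_at(t1,portA)"]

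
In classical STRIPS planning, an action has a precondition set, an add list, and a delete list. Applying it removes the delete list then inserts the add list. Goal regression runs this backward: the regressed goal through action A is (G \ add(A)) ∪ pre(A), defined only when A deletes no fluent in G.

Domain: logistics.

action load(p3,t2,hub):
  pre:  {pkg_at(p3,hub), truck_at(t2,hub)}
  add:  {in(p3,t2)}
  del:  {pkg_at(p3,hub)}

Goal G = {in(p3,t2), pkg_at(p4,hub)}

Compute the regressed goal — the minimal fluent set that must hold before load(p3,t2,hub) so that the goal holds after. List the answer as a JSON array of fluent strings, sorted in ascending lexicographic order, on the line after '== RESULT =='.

Regress:
  G ∩ del = {}  (empty — regression defined)
  G \ add = {in(p3,t2), pkg_at(p4,hub)} \ {in(p3,t2)} = {pkg_at(p4,hub)}
  ∪ pre   = {pkg_at(p4,hub)} ∪ {pkg_at(p3,hub), truck_at(t2,hub)}
          = {pkg_at(p3,hub), pkg_at(p4,hub), truck_at(t2,hub)}

== RESULT ==
["pkg_at(p3,hub)", "pkg_at(p4,hub)", "truck_at(t2,hub)"]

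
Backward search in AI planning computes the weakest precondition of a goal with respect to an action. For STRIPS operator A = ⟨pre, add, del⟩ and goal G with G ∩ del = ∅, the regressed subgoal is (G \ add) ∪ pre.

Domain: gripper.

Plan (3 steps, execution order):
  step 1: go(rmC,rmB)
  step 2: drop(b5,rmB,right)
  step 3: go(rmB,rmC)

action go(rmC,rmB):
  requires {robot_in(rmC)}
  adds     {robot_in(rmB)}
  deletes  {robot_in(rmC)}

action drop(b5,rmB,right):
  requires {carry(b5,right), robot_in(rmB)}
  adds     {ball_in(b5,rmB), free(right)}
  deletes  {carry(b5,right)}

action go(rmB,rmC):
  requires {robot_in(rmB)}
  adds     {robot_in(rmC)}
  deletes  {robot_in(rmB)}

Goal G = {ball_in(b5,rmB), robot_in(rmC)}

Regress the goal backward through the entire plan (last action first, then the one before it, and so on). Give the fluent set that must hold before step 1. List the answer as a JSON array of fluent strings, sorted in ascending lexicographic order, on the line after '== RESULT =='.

Regress step by step:
  through step 3 (go(rmB,rmC)): drop {robot_in(rmC)}, keep {ball_in(b5,rmB)}, require {robot_in(rmB)}
    → {ball_in(b5,rmB), robot_in(rmB)}
  through step 2 (drop(b5,rmB,right)): drop {ball_in(b5,rmB)}, keep {robot_in(rmB)}, require {carry(b5,right), robot_in(rmB)}
    → {carry(b5,right), robot_in(rmB)}
  through step 1 (go(rmC,rmB)): drop {robot_in(rmB)}, keep {carry(b5,right)}, require {robot_in(rmC)}
    → {carry(b5,right), robot_in(rmC)}

== RESULT ==
["carry(b5,right)", "robot_in(rmC)"]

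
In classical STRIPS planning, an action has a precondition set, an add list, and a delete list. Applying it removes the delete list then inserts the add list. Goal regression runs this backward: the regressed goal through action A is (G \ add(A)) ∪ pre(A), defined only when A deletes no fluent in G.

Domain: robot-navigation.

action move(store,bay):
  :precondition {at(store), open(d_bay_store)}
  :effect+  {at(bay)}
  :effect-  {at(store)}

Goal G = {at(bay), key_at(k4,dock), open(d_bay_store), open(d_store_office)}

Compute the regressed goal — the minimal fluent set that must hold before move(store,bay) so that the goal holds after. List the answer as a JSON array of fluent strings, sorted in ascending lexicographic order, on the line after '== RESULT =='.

Compute (G \ add) ∪ pre:
  G ∩ del = {}  (empty — regression defined)
  G \ add = {at(bay), key_at(k4,dock), open(d_bay_store), open(d_store_office)} \ {at(bay)} = {key_at(k4,dock), open(d_bay_store), open(d_store_office)}
  ∪ pre   = {key_at(k4,dock), open(d_bay_store), open(d_store_office)} ∪ {at(store), open(d_bay_store)}
          = {at(store), key_at(k4,dock), open(d_bay_store), open(d_store_office)}

== RESULT ==
["at(store)", "key_at(k4,dock)", "open(d_bay_store)", "open(d_store_office)"]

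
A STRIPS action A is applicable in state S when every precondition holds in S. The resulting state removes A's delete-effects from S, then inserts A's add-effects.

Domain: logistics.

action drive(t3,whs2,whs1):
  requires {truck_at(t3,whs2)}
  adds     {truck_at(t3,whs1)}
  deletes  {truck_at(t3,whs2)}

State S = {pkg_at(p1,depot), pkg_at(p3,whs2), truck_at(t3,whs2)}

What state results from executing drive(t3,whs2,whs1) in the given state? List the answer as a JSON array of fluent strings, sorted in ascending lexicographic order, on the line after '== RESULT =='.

Compute (S \ del) ∪ add:
  pre ⊆ S: {truck_at(t3,whs2)} ⊆ S  — applicable
  S \ del = {pkg_at(p1,depot), pkg_at(p3,whs2)}
  ∪ add   = {pkg_at(p1,depot), pkg_at(p3,whs2), truck_at(t3,whs1)}

== RESULT ==
["pkg_at(p1,depot)", "pkg_at(p3,whs2)", "truck_at(t3,whs1)"]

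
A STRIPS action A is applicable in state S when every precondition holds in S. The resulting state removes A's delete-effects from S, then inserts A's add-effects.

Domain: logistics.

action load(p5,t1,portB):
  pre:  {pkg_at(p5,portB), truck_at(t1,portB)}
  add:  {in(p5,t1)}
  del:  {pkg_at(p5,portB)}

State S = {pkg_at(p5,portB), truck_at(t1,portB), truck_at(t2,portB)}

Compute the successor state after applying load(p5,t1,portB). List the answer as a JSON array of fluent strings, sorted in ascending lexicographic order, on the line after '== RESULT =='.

Progress:
  pre ⊆ S: {pkg_at(p5,portB), truck_at(t1,portB)} ⊆ S  — applicable
  S \ del = {truck_at(t1,portB), truck_at(t2,portB)}
  ∪ add   = {in(p5,t1), truck_at(t1,portB), truck_at(t2,portB)}

== RESULT ==
["in(p5,t1)", "truck_at(t1,portB)", "truck_at(t2,portB)"]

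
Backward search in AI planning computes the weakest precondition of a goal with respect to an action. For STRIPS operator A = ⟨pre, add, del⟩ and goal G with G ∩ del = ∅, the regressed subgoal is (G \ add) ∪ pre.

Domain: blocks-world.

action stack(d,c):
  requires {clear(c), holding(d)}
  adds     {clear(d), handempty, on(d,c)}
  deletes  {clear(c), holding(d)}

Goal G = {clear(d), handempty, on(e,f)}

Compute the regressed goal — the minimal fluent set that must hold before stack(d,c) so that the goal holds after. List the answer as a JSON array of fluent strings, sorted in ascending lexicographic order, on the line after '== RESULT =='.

Compute (G \ add) ∪ pre:
  G ∩ del = {}  (empty — regression defined)
  G \ add = {clear(d), handempty, on(e,f)} \ {clear(d), handempty, on(d,c)} = {on(e,f)}
  ∪ pre   = {on(e,f)} ∪ {clear(c), holding(d)}
          = {clear(c), holding(d), on(e,f)}

== RESULT ==
["clear(c)", "holding(d)", "on(e,f)"]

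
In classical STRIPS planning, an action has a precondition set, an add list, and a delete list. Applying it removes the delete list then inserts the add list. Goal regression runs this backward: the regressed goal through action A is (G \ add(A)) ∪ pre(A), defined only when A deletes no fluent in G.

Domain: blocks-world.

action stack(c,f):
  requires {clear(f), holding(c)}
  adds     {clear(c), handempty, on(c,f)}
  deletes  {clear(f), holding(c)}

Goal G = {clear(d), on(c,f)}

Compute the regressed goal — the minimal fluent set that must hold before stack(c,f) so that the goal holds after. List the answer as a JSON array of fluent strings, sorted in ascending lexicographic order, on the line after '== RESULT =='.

Compute (G \ add) ∪ pre:
  G ∩ del = {}  (empty — regression defined)
  G \ add = {clear(d), on(c,f)} \ {clear(c), handempty, on(c,f)} = {clear(d)}
  ∪ pre   = {clear(d)} ∪ {clear(f), holding(c)}
          = {clear(d), clear(f), holding(c)}

== RESULT ==
["clear(d)", "clear(f)", "holding(c)"]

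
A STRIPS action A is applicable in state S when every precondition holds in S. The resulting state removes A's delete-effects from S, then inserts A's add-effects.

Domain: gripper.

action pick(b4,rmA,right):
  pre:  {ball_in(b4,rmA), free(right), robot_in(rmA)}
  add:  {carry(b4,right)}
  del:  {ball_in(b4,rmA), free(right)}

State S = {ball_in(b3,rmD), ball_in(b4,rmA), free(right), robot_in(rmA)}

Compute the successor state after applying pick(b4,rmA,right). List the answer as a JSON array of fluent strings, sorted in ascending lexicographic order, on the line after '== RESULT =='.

Compute (S \ del) ∪ add:
  pre ⊆ S: {ball_in(b4,rmA), free(right), robot_in(rmA)} ⊆ S  — applicable
  S \ del = {ball_in(b3,rmD), robot_in(rmA)}
  ∪ add   = {ball_in(b3,rmD), carry(b4,right), robot_in(rmA)}

== RESULT ==
["ball_in(b3,rmD)", "carry(b4,right)", "robot_in(rmA)"]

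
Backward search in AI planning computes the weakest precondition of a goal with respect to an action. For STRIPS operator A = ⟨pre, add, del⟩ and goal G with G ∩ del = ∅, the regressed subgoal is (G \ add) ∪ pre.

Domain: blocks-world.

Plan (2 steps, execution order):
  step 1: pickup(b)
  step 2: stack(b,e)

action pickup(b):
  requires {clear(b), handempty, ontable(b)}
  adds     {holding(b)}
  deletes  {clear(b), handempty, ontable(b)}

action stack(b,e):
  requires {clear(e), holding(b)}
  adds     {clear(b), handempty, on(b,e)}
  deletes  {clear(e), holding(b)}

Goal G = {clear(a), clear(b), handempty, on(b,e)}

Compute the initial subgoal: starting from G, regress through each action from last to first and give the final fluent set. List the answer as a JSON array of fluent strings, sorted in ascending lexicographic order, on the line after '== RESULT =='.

Regress step by step:
  through step 2 (stack(b,e)): drop {clear(b), handempty, on(b,e)}, keep {clear(a)}, require {clear(e), holding(b)}
    → {clear(a), clear(e), holding(b)}
  through step 1 (pickup(b)): drop {holding(b)}, keep {clear(a), clear(e)}, require {clear(b), handempty, ontable(b)}
    → {clear(a), clear(b), clear(e), handempty, ontable(b)}

== RESULT ==
["clear(a)", "clear(b)", "clear(e)", "handempty", "ontable(b)"]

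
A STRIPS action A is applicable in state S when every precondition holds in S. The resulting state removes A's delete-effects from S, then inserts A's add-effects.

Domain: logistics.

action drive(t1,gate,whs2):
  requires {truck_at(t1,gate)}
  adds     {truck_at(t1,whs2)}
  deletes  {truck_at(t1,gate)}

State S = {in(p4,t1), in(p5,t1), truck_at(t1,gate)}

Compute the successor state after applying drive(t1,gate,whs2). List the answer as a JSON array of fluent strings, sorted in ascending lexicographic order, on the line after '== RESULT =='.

Compute (S \ del) ∪ add:
  pre ⊆ S: {truck_at(t1,gate)} ⊆ S  — applicable
  S \ del = {in(p4,t1), in(p5,t1)}
  ∪ add   = {in(p4,t1), in(p5,t1), truck_at(t1,whs2)}

== RESULT ==
["in(p4,t1)", "in(p5,t1)", "truck_at(t1,whs2)"]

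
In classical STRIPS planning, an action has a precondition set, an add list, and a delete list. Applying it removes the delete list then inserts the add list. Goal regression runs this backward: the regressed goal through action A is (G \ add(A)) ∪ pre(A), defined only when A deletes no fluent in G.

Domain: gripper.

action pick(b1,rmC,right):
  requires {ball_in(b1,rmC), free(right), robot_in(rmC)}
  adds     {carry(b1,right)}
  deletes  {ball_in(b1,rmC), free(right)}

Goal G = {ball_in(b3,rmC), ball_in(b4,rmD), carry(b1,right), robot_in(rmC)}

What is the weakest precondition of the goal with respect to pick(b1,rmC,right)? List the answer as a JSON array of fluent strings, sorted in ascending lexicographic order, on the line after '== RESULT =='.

Compute (G \ add) ∪ pre:
  G ∩ del = {}  (empty — regression defined)
  G \ add = {ball_in(b3,rmC), ball_in(b4,rmD), carry(b1,right), robot_in(rmC)} \ {carry(b1,right)} = {ball_in(b3,rmC), ball_in(b4,rmD), robot_in(rmC)}
  ∪ pre   = {ball_in(b3,rmC), ball_in(b4,rmD), robot_in(rmC)} ∪ {ball_in(b1,rmC), free(right), robot_in(rmC)}
          = {ball_in(b1,rmC), ball_in(b3,rmC), ball_in(b4,rmD), free(right), robot_in(rmC)}

== RESULT ==
["ball_in(b1,rmC)", "ball_in(b3,rmC)", "ball_in(b4,rmD)", "free(right)", "robot_in(rmC)"]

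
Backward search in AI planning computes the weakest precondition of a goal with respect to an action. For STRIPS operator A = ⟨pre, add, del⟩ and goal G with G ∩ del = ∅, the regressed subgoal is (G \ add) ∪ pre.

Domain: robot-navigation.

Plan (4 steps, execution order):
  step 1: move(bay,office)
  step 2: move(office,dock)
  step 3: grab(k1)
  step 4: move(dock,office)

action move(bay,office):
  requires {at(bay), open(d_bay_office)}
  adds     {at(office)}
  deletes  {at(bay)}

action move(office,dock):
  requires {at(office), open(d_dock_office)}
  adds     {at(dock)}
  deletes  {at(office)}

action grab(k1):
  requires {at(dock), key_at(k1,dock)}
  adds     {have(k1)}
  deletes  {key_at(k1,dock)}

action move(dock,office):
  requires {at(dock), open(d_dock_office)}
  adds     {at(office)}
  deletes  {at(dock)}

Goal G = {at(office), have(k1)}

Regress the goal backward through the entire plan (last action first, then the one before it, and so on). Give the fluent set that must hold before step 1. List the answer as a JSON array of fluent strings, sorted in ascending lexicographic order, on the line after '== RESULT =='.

Regress step by step:
  through step 4 (move(dock,office)): drop {at(office)}, keep {have(k1)}, require {at(dock), open(d_dock_office)}
    → {at(dock), have(k1), open(d_dock_office)}
  through step 3 (grab(k1)): drop {have(k1)}, keep {at(dock), open(d_dock_office)}, require {at(dock), key_at(k1,dock)}
    → {at(dock), key_at(k1,dock), open(d_dock_office)}
  through step 2 (move(office,dock)): drop {at(dock)}, keep {key_at(k1,dock), open(d_dock_office)}, require {at(office), open(d_dock_office)}
    → {at(office), key_at(k1,dock), open(d_dock_office)}
  through step 1 (move(bay,office)): drop {at(office)}, keep {key_at(k1,dock), open(d_dock_office)}, require {at(bay), open(d_bay_office)}
    → {at(bay), key_at(k1,dock), open(d_bay_office), open(d_dock_office)}

== RESULT ==
["at(bay)", "key_at(k1,dock)", "open(d_bay_office)", "open(d_dock_office)"]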